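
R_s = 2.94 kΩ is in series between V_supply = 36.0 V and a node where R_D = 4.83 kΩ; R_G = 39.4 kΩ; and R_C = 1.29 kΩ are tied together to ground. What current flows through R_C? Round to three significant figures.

I ≈ 7.04 mA

Parallel bank: R_p = 1/(1/4.83 + 1/39.4 + 1/1.29) = 0.9924 kΩ.
Node voltage V_A = V_supply · R_p/(R_s + R_p) = 36.0 × 0.2524 = 9.085 V.
Branch current I = V_A/R_C = 9.085/1.29 = 7.043 mA.
(Equivalently: I_total = 9.155 mA, then current-divider fraction G_k/ΣG = 0.7693.)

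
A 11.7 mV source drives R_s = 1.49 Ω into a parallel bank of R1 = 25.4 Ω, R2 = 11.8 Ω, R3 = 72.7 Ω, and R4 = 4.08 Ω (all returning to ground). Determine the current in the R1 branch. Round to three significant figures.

Parallel bank: R_p = 1/(1/25.4 + 1/11.8 + 1/72.7 + 1/4.08) = 2.611 Ω.
Node voltage V_A = V_in · R_p/(R_s + R_p) = 11.7 × 0.6367 = 7.449 mV.
I(R1) = V_A / R1 = 7.449/25.4 = 0.2933 mA.
(Equivalently: I_total = 2.853 mA, then current-divider fraction G_k/ΣG = 0.1028.)

I ≈ 0.293 mA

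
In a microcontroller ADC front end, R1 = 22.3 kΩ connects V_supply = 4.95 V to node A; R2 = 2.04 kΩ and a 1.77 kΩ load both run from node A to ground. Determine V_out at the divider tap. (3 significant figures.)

R2 ‖ R_L = (2.04 × 1.77)/(2.04 + 1.77) = 0.9477 kΩ.
Now apply the divider: V_out = 4.95 × 0.04077 = 0.2018 V.

V_out ≈ 0.202 V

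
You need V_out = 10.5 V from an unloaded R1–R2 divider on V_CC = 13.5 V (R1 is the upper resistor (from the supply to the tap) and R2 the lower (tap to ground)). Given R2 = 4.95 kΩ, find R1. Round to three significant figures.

R1 ≈ 1.41 kΩ

V_out/V_CC = R2/(R1+R2) = 0.7778.
So R1 = R2 · (V_CC/V_out − 1) = 4.95 × (13.5/10.5 − 1) = 4.95 × 0.2857 = 1.414 kΩ.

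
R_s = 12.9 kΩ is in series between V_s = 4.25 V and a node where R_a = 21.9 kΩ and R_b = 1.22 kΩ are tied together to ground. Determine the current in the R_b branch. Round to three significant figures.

I ≈ 0.286 mA

Combine the parallel branches: R_p = (1/21.9 + 1/1.22)⁻¹ = 1.156 kΩ.
Node voltage V_A = V_s · R_p/(R_s + R_p) = 4.25 × 0.08222 = 0.3494 V.
I(R_b) = V_A / R_b = 0.3494/1.22 = 0.2864 mA.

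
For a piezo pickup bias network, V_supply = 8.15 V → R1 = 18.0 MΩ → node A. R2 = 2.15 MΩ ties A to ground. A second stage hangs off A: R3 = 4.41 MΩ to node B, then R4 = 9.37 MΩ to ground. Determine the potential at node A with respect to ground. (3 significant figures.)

V_A ≈ 0.763 V

Node A sees R2 in parallel with the series input of stage 2, R3 + R4 = 13.78 MΩ.
Effective lower resistance at A: R2 ‖ 13.78 = 1.860 MΩ.
So V_A = 8.15 × 0.09365 = 0.7632 V.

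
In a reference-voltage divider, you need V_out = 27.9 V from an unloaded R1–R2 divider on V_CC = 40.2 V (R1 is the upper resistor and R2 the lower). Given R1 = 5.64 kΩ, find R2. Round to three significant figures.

R2 ≈ 12.8 kΩ

Required fraction k = V_out/V_CC = 0.6940.
R2 = R1 · 0.6940/(1 − 0.6940) = 12.79 kΩ.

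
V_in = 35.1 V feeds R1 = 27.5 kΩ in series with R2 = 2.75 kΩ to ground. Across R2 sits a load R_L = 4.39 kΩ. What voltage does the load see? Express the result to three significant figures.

R2 ‖ R_L = (2.75 × 4.39)/(2.75 + 4.39) = 1.691 kΩ.
Then V_out = V_in · R2'/(R1 + R2') = 35.1 × 1.691/29.19 = 2.033 V.
(Unloaded it would be 3.19 V; the load pulls it down.)

V_out ≈ 2.03 V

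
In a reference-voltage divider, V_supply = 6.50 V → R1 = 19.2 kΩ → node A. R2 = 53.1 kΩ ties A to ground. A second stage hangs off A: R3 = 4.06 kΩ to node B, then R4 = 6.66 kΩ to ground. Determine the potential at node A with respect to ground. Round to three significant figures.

V_A ≈ 2.06 V

The second stage (R3 + R4 = 10.72 kΩ) loads node A in parallel with R2.
Effective lower resistance at A: R2 ‖ 10.72 = 8.919 kΩ.
So V_A = 6.50 × 0.3172 = 2.062 V.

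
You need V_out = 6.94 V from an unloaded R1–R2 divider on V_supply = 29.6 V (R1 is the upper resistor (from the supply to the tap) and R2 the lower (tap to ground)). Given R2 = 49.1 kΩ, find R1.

Required fraction k = V_out/V_supply = 0.2345.
Rearranging, R1 = R2·(1−k)/k = 49.1 × 3.265 = 160.3 kΩ.

R1 ≈ 160 kΩ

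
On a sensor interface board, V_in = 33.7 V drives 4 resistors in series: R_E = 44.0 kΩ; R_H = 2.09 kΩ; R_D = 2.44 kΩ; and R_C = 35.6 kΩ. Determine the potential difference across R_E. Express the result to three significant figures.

V ≈ 17.6 V

ΣR = 44.0 + 2.09 + 2.44 + 35.6 = 84.13 kΩ.
V = V_in · R/ΣR = 33.7 × 0.5230 = 17.63 V.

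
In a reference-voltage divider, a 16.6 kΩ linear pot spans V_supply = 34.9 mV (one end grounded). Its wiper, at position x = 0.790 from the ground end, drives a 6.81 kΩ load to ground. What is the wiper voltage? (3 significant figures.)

V_out ≈ 19.6 mV

Lower segment x·R_p = 13.11 kΩ; upper segment (1−x)·R_p = 3.486 kΩ.
(x·R_p) ‖ R_L = 4.482 kΩ.
Loaded-divider output: V_out = 34.9 × 0.5625 = 19.63 mV.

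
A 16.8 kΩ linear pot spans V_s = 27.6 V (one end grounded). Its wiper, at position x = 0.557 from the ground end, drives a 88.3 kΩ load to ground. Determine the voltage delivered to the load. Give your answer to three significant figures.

Lower segment x·R_p = 9.358 kΩ; upper segment (1−x)·R_p = 7.442 kΩ.
R_L loads the lower segment: effective lower R = 8.461 kΩ.
Then V_out = V_s · 8.461/(7.442 + 8.461) = 14.68 V.

V_out ≈ 14.7 V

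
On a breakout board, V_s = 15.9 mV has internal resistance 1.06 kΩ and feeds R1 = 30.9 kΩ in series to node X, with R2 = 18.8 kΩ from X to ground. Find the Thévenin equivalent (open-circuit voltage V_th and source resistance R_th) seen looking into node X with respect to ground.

V_th ≈ 5.89 mV, R_th ≈ 11.8 kΩ

R1' = 1.06 + 30.9 = 31.96 kΩ (source resistance + R1).
V_th is the unloaded tap voltage: V_s · R2/(R1'+R2) = 15.9 × 0.3704 = 5.889 mV.
Zeroing V_s shorts the top of R1' to ground, so R_th = R1' ‖ R2 = 11.84 kΩ.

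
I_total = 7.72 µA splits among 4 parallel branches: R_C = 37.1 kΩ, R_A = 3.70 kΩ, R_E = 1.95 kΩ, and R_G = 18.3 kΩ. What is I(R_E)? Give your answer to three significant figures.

I ≈ 4.58 µA

Total conductance ΣG = 1/37.1 + 1/3.70 + 1/1.95 + 1/18.3 = 0.8647 (units of 1/kΩ).
By the current-divider rule, I = I_total · G_k/ΣG = 7.72 × 0.5931 = 4.578 µA.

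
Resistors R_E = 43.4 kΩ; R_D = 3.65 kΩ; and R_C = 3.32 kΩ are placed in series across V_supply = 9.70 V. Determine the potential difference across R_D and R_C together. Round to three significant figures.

V ≈ 1.34 V

ΣR = 43.4 + 3.65 + 3.32 = 50.37 kΩ.
R_{R_D..R_C} = 3.65 + 3.32 = 6.970 kΩ.
Voltage divider: V = V_supply · (6.970 / 50.37) = 9.70 × 0.1384 = 1.342 V.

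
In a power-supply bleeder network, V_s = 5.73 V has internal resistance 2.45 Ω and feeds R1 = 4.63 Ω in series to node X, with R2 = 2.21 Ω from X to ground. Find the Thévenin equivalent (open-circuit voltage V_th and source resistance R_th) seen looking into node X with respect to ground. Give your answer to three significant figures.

V_th ≈ 1.36 V, R_th ≈ 1.68 Ω

R1' = 2.45 + 4.63 = 7.080 Ω (source resistance + R1).
Open-circuit (no load on X): V_th = V_s · R2/(R1' + R2) = 5.73 × 2.21/(7.080 + 2.21) = 1.363 V.
With V_s suppressed (replaced by a short), R_th = R1' ‖ R2 = (7.080 × 2.21)/(7.080 + 2.21) = 1.684 Ω.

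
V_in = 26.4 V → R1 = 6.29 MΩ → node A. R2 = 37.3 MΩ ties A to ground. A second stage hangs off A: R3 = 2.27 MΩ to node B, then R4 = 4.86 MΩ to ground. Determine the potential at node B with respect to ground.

V_B ≈ 8.77 V

The second stage (R3 + R4 = 7.130 MΩ) loads node A in parallel with R2.
R2 ‖ (R3+R4) = 5.986 MΩ.
So V_A = 26.4 × 0.4876 = 12.87 V.
Then the unloaded second divider: V_B = V_A × R4/(R3+R4) = 12.87 × 0.6816 = 8.775 V.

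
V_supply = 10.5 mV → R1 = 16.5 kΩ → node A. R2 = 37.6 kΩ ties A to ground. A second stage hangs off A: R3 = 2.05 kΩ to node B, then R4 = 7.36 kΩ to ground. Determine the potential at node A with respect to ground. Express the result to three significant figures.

The second stage (R3 + R4 = 9.410 kΩ) loads node A in parallel with R2.
R2 ‖ (R3+R4) = 7.526 kΩ.
So V_A = 10.5 × 0.3133 = 3.289 mV.

V_A ≈ 3.29 mV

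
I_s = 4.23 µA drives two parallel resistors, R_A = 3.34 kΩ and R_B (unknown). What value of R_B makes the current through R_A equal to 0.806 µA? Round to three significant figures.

R_B ≈ 0.786 kΩ

The fraction through R_A equals R_B/(R_A+R_B).
With f = 0.1905, R_B = R_A · f/(1−f) = 3.34 × 0.2354 = 0.7862 kΩ.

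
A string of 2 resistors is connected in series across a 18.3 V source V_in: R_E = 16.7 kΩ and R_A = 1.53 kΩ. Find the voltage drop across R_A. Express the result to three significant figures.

V ≈ 1.54 V

ΣR = 16.7 + 1.53 = 18.23 kΩ.
By the voltage-divider rule, V = 18.3 × 1.530/18.23 = 1.536 V.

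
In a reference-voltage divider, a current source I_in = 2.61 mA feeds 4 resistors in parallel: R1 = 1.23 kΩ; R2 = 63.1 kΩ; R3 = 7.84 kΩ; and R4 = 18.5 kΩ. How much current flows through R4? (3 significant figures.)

I ≈ 0.140 mA

Total conductance ΣG = 1/1.23 + 1/63.1 + 1/7.84 + 1/18.5 = 1.010 (units of 1/kΩ).
R4 takes the fraction G_k/ΣG = 0.05405/1.010 = 0.05349, so I = 2.61 × 0.05349 = 0.1396 mA.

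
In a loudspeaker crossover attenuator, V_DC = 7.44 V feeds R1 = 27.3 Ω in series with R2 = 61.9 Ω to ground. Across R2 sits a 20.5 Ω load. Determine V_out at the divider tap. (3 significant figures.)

R2 ‖ R_L = (61.9 × 20.5)/(61.9 + 20.5) = 15.40 Ω.
Then V_out = V_DC · R2'/(R1 + R2') = 7.44 × 15.40/42.70 = 2.683 V.

V_out ≈ 2.68 V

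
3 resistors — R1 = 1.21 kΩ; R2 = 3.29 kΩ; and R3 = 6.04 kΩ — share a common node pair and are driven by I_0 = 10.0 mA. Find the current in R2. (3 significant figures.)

I ≈ 2.35 mA

ΣG = 1/1.21 + 1/3.29 + 1/6.04 = 1.296.
Current divider: I(R2) = I_0 · G_k/ΣG = 10.0 × (0.3040/1.296) = 10.0 × 0.2345 = 2.345 mA.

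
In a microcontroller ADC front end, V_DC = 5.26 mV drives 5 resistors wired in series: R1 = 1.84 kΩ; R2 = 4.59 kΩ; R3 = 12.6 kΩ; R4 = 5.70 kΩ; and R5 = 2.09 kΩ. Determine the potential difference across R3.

Series total: ΣR = 1.84 + 4.59 + 12.6 + 5.70 + 2.09 = 26.82 kΩ.
By the voltage-divider rule, V = 5.26 × 12.60/26.82 = 2.471 mV.

V ≈ 2.47 mV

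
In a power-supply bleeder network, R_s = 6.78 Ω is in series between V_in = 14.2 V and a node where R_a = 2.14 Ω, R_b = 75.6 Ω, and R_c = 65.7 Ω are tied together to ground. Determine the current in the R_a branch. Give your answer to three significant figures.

I ≈ 1.52 A

Equivalent of the parallel group: R_p = 2.017 Ω.
V_A by voltage divider: V_A = 14.2 × 2.017/(6.78 + 2.017) = 3.256 V.
Branch current I = V_A/R_a = 3.256/2.14 = 1.522 A.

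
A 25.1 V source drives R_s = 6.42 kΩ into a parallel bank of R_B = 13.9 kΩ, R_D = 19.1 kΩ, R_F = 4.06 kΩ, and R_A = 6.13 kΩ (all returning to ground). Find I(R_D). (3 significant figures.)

Equivalent of the parallel group: R_p = 1.874 kΩ.
V_A = 25.1 × 1.874/8.294 = 5.670 V.
I(R_D) = V_A / R_D = 5.670/19.1 = 0.2969 mA.
(Equivalently: I_total = 3.026 mA, then current-divider fraction G_k/ΣG = 0.09809.)

I ≈ 0.297 mA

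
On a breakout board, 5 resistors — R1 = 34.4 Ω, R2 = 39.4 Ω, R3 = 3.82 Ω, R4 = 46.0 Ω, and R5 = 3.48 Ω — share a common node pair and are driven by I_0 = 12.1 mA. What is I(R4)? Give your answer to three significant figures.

Conductances: ΣG = 1/34.4 + 1/39.4 + 1/3.82 + 1/46.0 + 1/3.48 = 0.6253 (1/Ω).
R4 takes the fraction G_k/ΣG = 0.02174/0.6253 = 0.03476, so I = 12.1 × 0.03476 = 0.4207 mA.

I ≈ 0.421 mA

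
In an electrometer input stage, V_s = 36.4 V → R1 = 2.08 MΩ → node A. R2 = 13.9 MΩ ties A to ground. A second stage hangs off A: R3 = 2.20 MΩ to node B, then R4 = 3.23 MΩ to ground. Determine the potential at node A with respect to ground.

V_A ≈ 23.7 V

Node A sees R2 in parallel with the series input of stage 2, R3 + R4 = 5.430 MΩ.
Effective lower resistance at A: R2 ‖ 5.430 = 3.905 MΩ.
So V_A = 36.4 × 0.6524 = 23.75 V.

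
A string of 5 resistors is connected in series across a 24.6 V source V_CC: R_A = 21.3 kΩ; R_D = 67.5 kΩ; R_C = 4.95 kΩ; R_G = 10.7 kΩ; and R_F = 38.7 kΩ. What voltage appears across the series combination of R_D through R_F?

ΣR = 21.3 + 67.5 + 4.95 + 10.7 + 38.7 = 143.2 kΩ.
R_{R_D..R_F} = 67.5 + 4.95 + 10.7 + 38.7 = 121.9 kΩ.
By the voltage-divider rule, V = 24.6 × 121.9/143.2 = 20.94 V.

V ≈ 20.9 V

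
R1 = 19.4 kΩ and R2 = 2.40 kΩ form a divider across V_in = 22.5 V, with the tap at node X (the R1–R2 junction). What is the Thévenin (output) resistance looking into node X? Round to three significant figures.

R_th ≈ 2.14 kΩ

With V_in suppressed (replaced by a short), R_th = R1 ‖ R2 = (19.40 × 2.40)/(19.40 + 2.40) = 2.136 kΩ.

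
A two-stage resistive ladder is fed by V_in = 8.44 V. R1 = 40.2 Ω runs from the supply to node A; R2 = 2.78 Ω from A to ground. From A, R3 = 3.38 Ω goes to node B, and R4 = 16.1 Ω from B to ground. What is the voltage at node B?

Node A sees R2 in parallel with the series input of stage 2, R3 + R4 = 19.48 Ω.
R2 ‖ (R3+R4) = 2.433 Ω.
First divider: V_A = V_in · 2.433/(40.2 + 2.433) = 0.4816 V.
V_B = V_A × 0.8265 = 0.3981 V.

V_B ≈ 0.398 V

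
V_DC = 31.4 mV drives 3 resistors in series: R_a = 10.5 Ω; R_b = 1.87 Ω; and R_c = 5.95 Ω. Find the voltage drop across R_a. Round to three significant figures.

V ≈ 18.0 mV

Total series resistance ΣR = 10.5 + 1.87 + 5.95 = 18.32 Ω.
Voltage divider: V = V_DC · (10.50 / 18.32) = 31.4 × 0.5731 = 18.00 mV.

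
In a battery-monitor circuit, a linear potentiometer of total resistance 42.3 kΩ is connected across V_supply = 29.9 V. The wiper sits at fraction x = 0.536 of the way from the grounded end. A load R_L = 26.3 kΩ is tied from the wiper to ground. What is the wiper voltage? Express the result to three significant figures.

The pot divides into 19.63 kΩ above the wiper and 22.67 kΩ below.
R_L loads the lower segment: effective lower R = 12.18 kΩ.
Then V_out = V_supply · 12.18/(19.63 + 12.18) = 11.45 V.

V_out ≈ 11.4 V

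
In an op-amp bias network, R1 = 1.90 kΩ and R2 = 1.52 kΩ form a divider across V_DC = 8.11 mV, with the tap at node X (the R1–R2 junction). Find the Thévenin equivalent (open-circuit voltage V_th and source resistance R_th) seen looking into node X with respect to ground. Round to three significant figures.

V_th ≈ 3.60 mV, R_th ≈ 0.844 kΩ

Open-circuit (no load on X): V_th = V_DC · R2/(R1 + R2) = 8.11 × 1.52/(1.900 + 1.52) = 3.604 mV.
Looking into X with the source shorted: R_th = R1·R2/(R1+R2) = 1.900 × 1.52/3.420 = 0.8444 kΩ.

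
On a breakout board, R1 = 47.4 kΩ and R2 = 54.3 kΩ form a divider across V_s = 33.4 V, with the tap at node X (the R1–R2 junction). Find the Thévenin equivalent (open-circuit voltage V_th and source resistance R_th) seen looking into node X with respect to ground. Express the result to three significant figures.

V_th is the unloaded tap voltage: V_s · R2/(R1+R2) = 33.4 × 0.5339 = 17.83 V.
Looking into X with the source shorted: R_th = R1·R2/(R1+R2) = 47.40 × 54.3/101.7 = 25.31 kΩ.

V_th ≈ 17.8 V, R_th ≈ 25.3 kΩ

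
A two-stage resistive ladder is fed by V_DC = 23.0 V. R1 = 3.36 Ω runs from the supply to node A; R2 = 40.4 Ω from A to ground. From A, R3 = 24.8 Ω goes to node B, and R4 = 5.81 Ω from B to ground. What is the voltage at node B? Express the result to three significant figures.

V_B ≈ 3.66 V

Looking into the second stage from A: R3 + R4 = 30.61 Ω appears in parallel with R2.
Effective lower resistance at A: R2 ‖ 30.61 = 17.42 Ω.
First divider: V_A = V_DC · 17.42/(3.36 + 17.42) = 19.28 V.
Stage 2 is unloaded, so V_B = V_A · R4/(R3+R4) = 19.28 × 5.81/30.61 = 3.660 V.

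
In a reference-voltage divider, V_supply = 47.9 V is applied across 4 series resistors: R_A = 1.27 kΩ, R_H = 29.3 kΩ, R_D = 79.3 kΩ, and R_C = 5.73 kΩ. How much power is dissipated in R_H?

P ≈ 5.03 mW

The common current is I = 47.9/115.6 = 0.4144 mA.
V(R_H) = I·R = 12.14 V; P = V·I = 12.14 × 0.4144 = 5.031 mW.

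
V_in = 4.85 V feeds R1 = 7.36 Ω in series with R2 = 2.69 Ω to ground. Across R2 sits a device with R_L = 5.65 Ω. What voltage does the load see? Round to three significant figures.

R2 ‖ R_L = (2.69 × 5.65)/(2.69 + 5.65) = 1.822 Ω.
Voltage divider with the loaded lower leg: V_out = 4.85 × 1.822/(7.36 + 1.822) = 4.85 × 0.1985 = 0.9625 V.

V_out ≈ 0.963 V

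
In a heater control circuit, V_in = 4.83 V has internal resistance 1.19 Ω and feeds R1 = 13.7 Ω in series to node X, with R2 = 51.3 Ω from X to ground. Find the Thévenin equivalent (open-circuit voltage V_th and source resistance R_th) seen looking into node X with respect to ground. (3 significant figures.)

V_th ≈ 3.74 V, R_th ≈ 11.5 Ω

R1' = 1.19 + 13.7 = 14.89 Ω (source resistance + R1).
Open-circuit (no load on X): V_th = V_in · R2/(R1' + R2) = 4.83 × 51.3/(14.89 + 51.3) = 3.743 V.
With V_in suppressed (replaced by a short), R_th = R1' ‖ R2 = (14.89 × 51.3)/(14.89 + 51.3) = 11.54 Ω.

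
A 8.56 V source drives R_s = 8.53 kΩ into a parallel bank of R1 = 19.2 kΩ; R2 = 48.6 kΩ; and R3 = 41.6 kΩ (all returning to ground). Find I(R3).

I ≈ 0.113 mA

Equivalent of the parallel group: R_p = 10.34 kΩ.
V_A = 8.56 × 10.34/18.87 = 4.691 V.
I(R3) = V_A / R3 = 4.691/41.6 = 0.1128 mA.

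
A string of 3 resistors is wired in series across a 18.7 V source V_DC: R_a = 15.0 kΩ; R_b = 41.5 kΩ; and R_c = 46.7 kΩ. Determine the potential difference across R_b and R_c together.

V ≈ 16.0 V

Series total: ΣR = 15.0 + 41.5 + 46.7 = 103.2 kΩ.
R_{R_b..R_c} = 41.5 + 46.7 = 88.20 kΩ.
Voltage divider: V = V_DC · (88.20 / 103.2) = 18.7 × 0.8547 = 15.98 V.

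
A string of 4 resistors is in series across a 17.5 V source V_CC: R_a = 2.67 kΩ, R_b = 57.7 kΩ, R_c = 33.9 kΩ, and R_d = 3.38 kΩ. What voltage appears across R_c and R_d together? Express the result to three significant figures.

V ≈ 6.68 V

Series total: ΣR = 2.67 + 57.7 + 33.9 + 3.38 = 97.65 kΩ.
R_{R_c..R_d} = 33.9 + 3.38 = 37.28 kΩ.
By the voltage-divider rule, V = 17.5 × 37.28/97.65 = 6.681 V.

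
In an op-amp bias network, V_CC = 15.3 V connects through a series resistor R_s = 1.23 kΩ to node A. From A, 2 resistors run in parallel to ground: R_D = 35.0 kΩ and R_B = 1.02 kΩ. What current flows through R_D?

Equivalent of the parallel group: R_p = 0.9911 kΩ.
V_A = 15.3 × 0.9911/2.221 = 6.827 V.
I(R_D) = V_A / R_D = 6.827/35.0 = 0.1951 mA.

I ≈ 0.195 mA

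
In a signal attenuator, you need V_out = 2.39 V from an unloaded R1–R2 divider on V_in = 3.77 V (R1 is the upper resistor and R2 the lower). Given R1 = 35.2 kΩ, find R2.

The divider ratio is R2/(R1+R2) = 2.39/3.77 = 0.6340.
Rearranging, R2 = R1·k/(1−k) = 35.2 × 1.732 = 60.96 kΩ.

R2 ≈ 61.0 kΩ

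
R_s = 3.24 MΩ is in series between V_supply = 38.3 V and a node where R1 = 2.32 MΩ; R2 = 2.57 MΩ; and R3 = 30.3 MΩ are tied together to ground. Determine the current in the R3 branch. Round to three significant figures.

I ≈ 0.336 µA

Combine the parallel branches: R_p = (1/2.32 + 1/2.57 + 1/30.3)⁻¹ = 1.172 MΩ.
V_A by voltage divider: V_A = 38.3 × 1.172/(3.24 + 1.172) = 10.17 V.
Branch current I = V_A/R3 = 10.17/30.3 = 0.3358 µA.
(Equivalently: I_total = 8.681 µA, then current-divider fraction G_k/ΣG = 0.03868.)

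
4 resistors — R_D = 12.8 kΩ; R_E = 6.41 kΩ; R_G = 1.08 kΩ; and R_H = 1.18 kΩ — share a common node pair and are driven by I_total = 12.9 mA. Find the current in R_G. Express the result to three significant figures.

Conductances: ΣG = 1/12.8 + 1/6.41 + 1/1.08 + 1/1.18 = 2.008 (1/kΩ).
R_G takes the fraction G_k/ΣG = 0.9259/2.008 = 0.4612, so I = 12.9 × 0.4612 = 5.950 mA.

I ≈ 5.95 mA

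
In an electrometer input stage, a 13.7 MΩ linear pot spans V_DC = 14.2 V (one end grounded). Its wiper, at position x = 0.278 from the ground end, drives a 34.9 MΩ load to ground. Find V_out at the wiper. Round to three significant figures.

V_out ≈ 3.66 V

Split the track: R_lower = x·R_p = 3.809 MΩ, R_upper = (1−x)·R_p = 9.891 MΩ.
Lower segment in parallel with the load: 3.809 ‖ 34.9 = 3.434 MΩ.
Loaded-divider output: V_out = 14.2 × 0.2577 = 3.659 V.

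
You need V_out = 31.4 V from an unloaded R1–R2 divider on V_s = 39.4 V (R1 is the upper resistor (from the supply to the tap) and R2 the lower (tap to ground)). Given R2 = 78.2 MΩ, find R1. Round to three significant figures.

R1 ≈ 19.9 MΩ

The divider ratio is R2/(R1+R2) = 31.4/39.4 = 0.7970.
Rearranging, R1 = R2·(1−k)/k = 78.2 × 0.2548 = 19.92 MΩ.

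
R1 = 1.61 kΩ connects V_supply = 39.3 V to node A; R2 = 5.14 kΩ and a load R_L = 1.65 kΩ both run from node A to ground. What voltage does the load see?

R2 ‖ R_L = (5.14 × 1.65)/(5.14 + 1.65) = 1.249 kΩ.
Now apply the divider: V_out = 39.3 × 0.4369 = 17.17 V.

V_out ≈ 17.2 V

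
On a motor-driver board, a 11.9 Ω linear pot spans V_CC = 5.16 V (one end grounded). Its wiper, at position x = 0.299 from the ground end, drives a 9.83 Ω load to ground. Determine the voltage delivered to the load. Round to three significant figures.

V_out ≈ 1.23 V

Split the track: R_lower = x·R_p = 3.558 Ω, R_upper = (1−x)·R_p = 8.342 Ω.
Lower segment in parallel with the load: 3.558 ‖ 9.83 = 2.612 Ω.
Then V_out = V_CC · 2.612/(8.342 + 2.612) = 1.231 V.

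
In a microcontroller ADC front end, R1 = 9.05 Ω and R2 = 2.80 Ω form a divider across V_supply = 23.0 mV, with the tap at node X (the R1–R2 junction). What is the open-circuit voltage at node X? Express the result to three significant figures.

With X open, the divider is unloaded: V_th = 23.0 × 2.80/11.85 = 5.435 mV.

V_th ≈ 5.43 mV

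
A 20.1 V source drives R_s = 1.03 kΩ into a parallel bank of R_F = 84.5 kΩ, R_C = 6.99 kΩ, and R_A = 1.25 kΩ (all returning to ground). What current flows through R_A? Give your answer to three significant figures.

Parallel bank: R_p = 1/(1/84.5 + 1/6.99 + 1/1.25) = 1.047 kΩ.
Node voltage V_A = V_DC · R_p/(R_s + R_p) = 20.1 × 0.5041 = 10.13 V.
I(R_A) = V_A / R_A = 10.13/1.25 = 8.107 mA.

I ≈ 8.11 mA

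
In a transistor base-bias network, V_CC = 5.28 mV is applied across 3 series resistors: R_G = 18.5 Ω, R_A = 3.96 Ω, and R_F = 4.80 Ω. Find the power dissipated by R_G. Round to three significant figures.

P ≈ 0.694 µW

Series current I = V_CC/ΣR = 5.28/27.26 = 0.1937 mA.
P = I²R = 0.03752 × 18.5 = 0.6940 µW.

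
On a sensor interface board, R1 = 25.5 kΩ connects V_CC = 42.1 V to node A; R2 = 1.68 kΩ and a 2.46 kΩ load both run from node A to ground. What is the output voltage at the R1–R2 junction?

R2 ‖ R_L = (1.68 × 2.46)/(1.68 + 2.46) = 0.9983 kΩ.
Now apply the divider: V_out = 42.1 × 0.03767 = 1.586 V.

V_out ≈ 1.59 V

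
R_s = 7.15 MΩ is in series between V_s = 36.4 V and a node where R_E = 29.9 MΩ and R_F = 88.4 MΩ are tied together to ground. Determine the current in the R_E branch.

I ≈ 0.922 µA

Parallel bank: R_p = 1/(1/29.9 + 1/88.4) = 22.34 MΩ.
V_A by voltage divider: V_A = 36.4 × 22.34/(7.15 + 22.34) = 27.58 V.
Branch current I = V_A/R_E = 27.58/29.9 = 0.9223 µA.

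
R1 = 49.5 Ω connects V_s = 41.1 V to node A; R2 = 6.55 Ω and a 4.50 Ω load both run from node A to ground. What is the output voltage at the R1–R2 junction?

V_out ≈ 2.10 V

The load sits in parallel with R2, giving an effective lower resistance R2' = R2·R_L/(R2+R_L) = 2.667 Ω.
Now apply the divider: V_out = 41.1 × 0.05113 = 2.102 V.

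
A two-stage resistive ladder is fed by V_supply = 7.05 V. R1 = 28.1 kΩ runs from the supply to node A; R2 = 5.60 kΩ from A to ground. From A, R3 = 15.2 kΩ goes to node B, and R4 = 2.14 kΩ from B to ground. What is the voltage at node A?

V_A ≈ 0.923 V

Looking into the second stage from A: R3 + R4 = 17.34 kΩ appears in parallel with R2.
Effective lower resistance at A: R2 ‖ 17.34 = 4.233 kΩ.
So V_A = 7.05 × 0.1309 = 0.9230 V.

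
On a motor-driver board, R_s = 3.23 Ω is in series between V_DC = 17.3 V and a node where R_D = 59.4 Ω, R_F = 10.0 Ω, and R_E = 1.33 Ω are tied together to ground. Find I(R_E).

Equivalent of the parallel group: R_p = 1.151 Ω.
V_A = 17.3 × 1.151/4.381 = 4.546 V.
Branch current I = V_A/R_E = 4.546/1.33 = 3.418 A.
(Equivalently: I_total = 3.949 A, then current-divider fraction G_k/ΣG = 0.8655.)

I ≈ 3.42 A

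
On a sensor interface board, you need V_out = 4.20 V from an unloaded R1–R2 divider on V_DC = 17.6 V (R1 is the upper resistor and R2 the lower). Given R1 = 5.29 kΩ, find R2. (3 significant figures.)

R2 ≈ 1.66 kΩ

Required fraction k = V_out/V_DC = 0.2386.
R2 = R1 · 0.2386/(1 − 0.2386) = 1.658 kΩ.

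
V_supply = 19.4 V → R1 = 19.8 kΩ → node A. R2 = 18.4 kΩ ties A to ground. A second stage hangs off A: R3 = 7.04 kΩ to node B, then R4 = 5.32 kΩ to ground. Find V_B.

The second stage (R3 + R4 = 12.36 kΩ) loads node A in parallel with R2.
Effective lower resistance at A: R2 ‖ 12.36 = 7.393 kΩ.
First divider: V_A = V_supply · 7.393/(19.8 + 7.393) = 5.275 V.
Then the unloaded second divider: V_B = V_A × R4/(R3+R4) = 5.275 × 0.4304 = 2.270 V.

V_B ≈ 2.27 V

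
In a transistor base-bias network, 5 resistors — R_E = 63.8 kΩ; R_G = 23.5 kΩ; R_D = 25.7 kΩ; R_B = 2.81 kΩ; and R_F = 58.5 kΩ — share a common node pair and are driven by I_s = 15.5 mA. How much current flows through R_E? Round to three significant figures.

Conductances: ΣG = 1/63.8 + 1/23.5 + 1/25.7 + 1/2.81 + 1/58.5 = 0.4701 (1/kΩ).
By the current-divider rule, I = I_s · G_k/ΣG = 15.5 × 0.03334 = 0.5168 mA.

I ≈ 0.517 mA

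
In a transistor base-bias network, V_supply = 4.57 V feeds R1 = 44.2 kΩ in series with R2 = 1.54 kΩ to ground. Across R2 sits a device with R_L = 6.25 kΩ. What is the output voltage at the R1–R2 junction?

V_out ≈ 0.124 V

The load sits in parallel with R2, giving an effective lower resistance R2' = R2·R_L/(R2+R_L) = 1.236 kΩ.
Then V_out = V_supply · R2'/(R1 + R2') = 4.57 × 1.236/45.44 = 0.1243 V.
(Unloaded it would be 0.154 V; the load pulls it down.)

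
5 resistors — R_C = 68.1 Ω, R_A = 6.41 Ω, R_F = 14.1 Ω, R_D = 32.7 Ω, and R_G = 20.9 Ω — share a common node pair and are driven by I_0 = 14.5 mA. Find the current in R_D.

I ≈ 1.39 mA

Total conductance ΣG = 1/68.1 + 1/6.41 + 1/14.1 + 1/32.7 + 1/20.9 = 0.3200 (units of 1/Ω).
Current divider: I(R_D) = I_0 · G_k/ΣG = 14.5 × (0.03058/0.3200) = 14.5 × 0.09555 = 1.386 mA.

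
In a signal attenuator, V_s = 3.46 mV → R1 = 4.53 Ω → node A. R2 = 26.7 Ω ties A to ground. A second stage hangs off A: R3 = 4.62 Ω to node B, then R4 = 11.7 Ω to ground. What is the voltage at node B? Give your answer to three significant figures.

V_B ≈ 1.71 mV

Node A sees R2 in parallel with the series input of stage 2, R3 + R4 = 16.32 Ω.
R2 ‖ (R3+R4) = 10.13 Ω.
First divider: V_A = V_s · 10.13/(4.53 + 10.13) = 2.391 mV.
Then the unloaded second divider: V_B = V_A × R4/(R3+R4) = 2.391 × 0.7169 = 1.714 mV.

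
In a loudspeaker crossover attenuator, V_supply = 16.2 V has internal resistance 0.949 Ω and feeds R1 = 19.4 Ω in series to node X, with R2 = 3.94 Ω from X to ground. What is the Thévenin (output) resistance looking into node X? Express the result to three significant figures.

R1' = 0.949 + 19.4 = 20.35 Ω (source resistance + R1).
Zeroing V_supply shorts the top of R1' to ground, so R_th = R1' ‖ R2 = 3.301 Ω.

R_th ≈ 3.30 Ω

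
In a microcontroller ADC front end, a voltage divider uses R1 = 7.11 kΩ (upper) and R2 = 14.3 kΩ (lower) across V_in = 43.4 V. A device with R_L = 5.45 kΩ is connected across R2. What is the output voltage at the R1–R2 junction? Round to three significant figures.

First combine the lower leg with the load: R2 ‖ R_L = 3.946 kΩ.
Now apply the divider: V_out = 43.4 × 0.3569 = 15.49 V.

V_out ≈ 15.5 V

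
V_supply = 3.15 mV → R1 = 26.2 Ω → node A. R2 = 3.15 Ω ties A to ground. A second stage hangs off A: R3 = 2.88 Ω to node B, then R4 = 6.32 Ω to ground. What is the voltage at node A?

V_A ≈ 0.259 mV

The second stage (R3 + R4 = 9.200 Ω) loads node A in parallel with R2.
R2 ‖ (R3+R4) = 2.347 Ω.
First divider: V_A = V_supply · 2.347/(26.2 + 2.347) = 0.2589 mV.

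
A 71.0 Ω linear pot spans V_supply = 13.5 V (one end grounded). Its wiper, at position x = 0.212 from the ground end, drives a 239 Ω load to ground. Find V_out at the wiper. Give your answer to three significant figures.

The pot divides into 55.95 Ω above the wiper and 15.05 Ω below.
R_L loads the lower segment: effective lower R = 14.16 Ω.
V_out = 13.5 × 14.16/(55.95 + 14.16) = 2.727 V.

V_out ≈ 2.73 V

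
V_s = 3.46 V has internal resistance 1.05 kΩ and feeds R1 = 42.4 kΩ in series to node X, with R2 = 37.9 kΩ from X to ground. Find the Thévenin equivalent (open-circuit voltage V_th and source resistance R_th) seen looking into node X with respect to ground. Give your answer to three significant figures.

R1' = 1.05 + 42.4 = 43.45 kΩ (source resistance + R1).
V_th is the unloaded tap voltage: V_s · R2/(R1'+R2) = 3.46 × 0.4659 = 1.612 V.
Zeroing V_s shorts the top of R1' to ground, so R_th = R1' ‖ R2 = 20.24 kΩ.

V_th ≈ 1.61 V, R_th ≈ 20.2 kΩ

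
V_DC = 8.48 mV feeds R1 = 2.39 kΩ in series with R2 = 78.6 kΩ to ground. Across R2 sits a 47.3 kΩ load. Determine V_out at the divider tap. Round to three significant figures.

V_out ≈ 7.85 mV

The load sits in parallel with R2, giving an effective lower resistance R2' = R2·R_L/(R2+R_L) = 29.53 kΩ.
Voltage divider with the loaded lower leg: V_out = 8.48 × 29.53/(2.39 + 29.53) = 8.48 × 0.9251 = 7.845 mV.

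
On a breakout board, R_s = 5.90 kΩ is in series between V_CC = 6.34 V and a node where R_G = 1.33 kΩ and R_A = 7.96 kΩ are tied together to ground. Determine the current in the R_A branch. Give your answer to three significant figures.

I ≈ 0.129 mA

Parallel bank: R_p = 1/(1/1.33 + 1/7.96) = 1.140 kΩ.
V_A = 6.34 × 1.140/7.040 = 1.026 V.
I(R_A) = V_A / R_A = 1.026/7.96 = 0.1289 mA.
(Check via current divider: I_total = 0.9006 mA; share G_k/ΣG = 0.1432 → same result.)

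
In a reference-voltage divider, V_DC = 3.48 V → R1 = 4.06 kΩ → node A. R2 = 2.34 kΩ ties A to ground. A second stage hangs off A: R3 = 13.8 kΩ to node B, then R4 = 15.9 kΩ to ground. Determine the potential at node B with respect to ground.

V_B ≈ 0.649 V

Looking into the second stage from A: R3 + R4 = 29.70 kΩ appears in parallel with R2.
R2 ‖ (R3+R4) = 2.169 kΩ.
First divider: V_A = V_DC · 2.169/(4.06 + 2.169) = 1.212 V.
V_B = V_A × 0.5354 = 0.6487 V.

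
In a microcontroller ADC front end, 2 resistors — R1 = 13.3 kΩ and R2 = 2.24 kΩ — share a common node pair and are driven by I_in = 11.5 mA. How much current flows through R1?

With just two branches, the current splits inversely with resistance.
So I = 11.5 × 2.24/15.54 = 1.658 mA.

I ≈ 1.66 mA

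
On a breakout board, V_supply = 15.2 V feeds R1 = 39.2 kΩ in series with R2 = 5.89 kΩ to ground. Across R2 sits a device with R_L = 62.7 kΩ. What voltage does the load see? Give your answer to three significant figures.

First combine the lower leg with the load: R2 ‖ R_L = 5.384 kΩ.
Then V_out = V_supply · R2'/(R1 + R2') = 15.2 × 5.384/44.58 = 1.836 V.

V_out ≈ 1.84 V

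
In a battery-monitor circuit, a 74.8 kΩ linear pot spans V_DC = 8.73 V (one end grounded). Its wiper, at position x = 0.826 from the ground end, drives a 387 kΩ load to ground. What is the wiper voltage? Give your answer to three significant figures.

V_out ≈ 7.02 V

The pot divides into 13.02 kΩ above the wiper and 61.78 kΩ below.
R_L loads the lower segment: effective lower R = 53.28 kΩ.
V_out = 8.73 × 53.28/(13.02 + 53.28) = 7.016 V.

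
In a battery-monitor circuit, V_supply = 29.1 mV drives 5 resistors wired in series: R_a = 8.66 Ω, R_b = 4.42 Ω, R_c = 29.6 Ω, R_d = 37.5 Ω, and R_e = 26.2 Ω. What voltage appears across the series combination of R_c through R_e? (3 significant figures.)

Total series resistance ΣR = 8.66 + 4.42 + 29.6 + 37.5 + 26.2 = 106.4 Ω.
R_{R_c..R_e} = 29.6 + 37.5 + 26.2 = 93.30 Ω.
By the voltage-divider rule, V = 29.1 × 93.30/106.4 = 25.52 mV.

V ≈ 25.5 mV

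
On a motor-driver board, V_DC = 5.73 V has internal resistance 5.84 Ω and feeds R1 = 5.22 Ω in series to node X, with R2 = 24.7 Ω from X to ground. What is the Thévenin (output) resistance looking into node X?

R1' = 5.84 + 5.22 = 11.06 Ω (source resistance + R1).
With V_DC suppressed (replaced by a short), R_th = R1' ‖ R2 = (11.06 × 24.7)/(11.06 + 24.7) = 7.639 Ω.

R_th ≈ 7.64 Ω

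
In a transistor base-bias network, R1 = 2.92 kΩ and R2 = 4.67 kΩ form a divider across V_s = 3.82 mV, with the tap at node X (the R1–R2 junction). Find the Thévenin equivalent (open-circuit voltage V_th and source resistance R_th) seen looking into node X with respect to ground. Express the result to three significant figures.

Open-circuit (no load on X): V_th = V_s · R2/(R1 + R2) = 3.82 × 4.67/(2.920 + 4.67) = 2.350 mV.
Zeroing V_s shorts the top of R1 to ground, so R_th = R1 ‖ R2 = 1.797 kΩ.

V_th ≈ 2.35 mV, R_th ≈ 1.80 kΩ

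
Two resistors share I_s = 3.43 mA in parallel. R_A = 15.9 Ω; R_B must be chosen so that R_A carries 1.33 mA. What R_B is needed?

In a two-way split, I_A/I_s = R_B/(R_A + R_B).
1.33/3.43 = R_B/(R_A + R_B) → R_B = R_A · (0.3878)/(1 − 0.3878) = 15.9 × 0.6333 = 10.07 Ω.

R_B ≈ 10.1 Ω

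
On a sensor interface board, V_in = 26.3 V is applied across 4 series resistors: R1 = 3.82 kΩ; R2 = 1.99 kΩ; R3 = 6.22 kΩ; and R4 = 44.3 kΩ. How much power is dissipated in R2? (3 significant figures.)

ΣR = 56.33 kΩ → I = 26.3/56.33 = 0.4669 mA.
V(R2) = I·R = 0.9291 V; P = V·I = 0.9291 × 0.4669 = 0.4338 mW.

P ≈ 0.434 mW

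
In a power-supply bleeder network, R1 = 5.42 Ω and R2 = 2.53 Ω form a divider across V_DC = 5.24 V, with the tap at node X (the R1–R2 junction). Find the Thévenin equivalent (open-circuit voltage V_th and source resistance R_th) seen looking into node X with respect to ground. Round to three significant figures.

With X open, the divider is unloaded: V_th = 5.24 × 2.53/7.950 = 1.668 V.
With V_DC suppressed (replaced by a short), R_th = R1 ‖ R2 = (5.420 × 2.53)/(5.420 + 2.53) = 1.725 Ω.

V_th ≈ 1.67 V, R_th ≈ 1.72 Ω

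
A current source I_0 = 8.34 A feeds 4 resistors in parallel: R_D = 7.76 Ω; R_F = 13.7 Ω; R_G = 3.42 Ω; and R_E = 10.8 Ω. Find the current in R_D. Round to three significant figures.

I ≈ 1.83 A

Conductances: ΣG = 1/7.76 + 1/13.7 + 1/3.42 + 1/10.8 = 0.5868 (1/Ω).
R_D takes the fraction G_k/ΣG = 0.1289/0.5868 = 0.2196, so I = 8.34 × 0.2196 = 1.831 A.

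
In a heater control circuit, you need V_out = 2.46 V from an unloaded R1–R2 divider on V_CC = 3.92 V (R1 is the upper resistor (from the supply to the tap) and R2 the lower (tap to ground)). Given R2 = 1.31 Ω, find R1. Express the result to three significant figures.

The divider ratio is R2/(R1+R2) = 2.46/3.92 = 0.6276.
R1 = R2·(1/k − 1) = 1.31 × 0.5935 = 0.7775 Ω.

R1 ≈ 0.777 Ω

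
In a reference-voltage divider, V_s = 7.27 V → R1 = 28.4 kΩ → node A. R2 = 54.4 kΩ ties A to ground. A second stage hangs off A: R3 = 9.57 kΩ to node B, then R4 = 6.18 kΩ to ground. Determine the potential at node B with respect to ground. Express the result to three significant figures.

The second stage (R3 + R4 = 15.75 kΩ) loads node A in parallel with R2.
R2 ‖ (R3+R4) = 12.21 kΩ.
So V_A = 7.27 × 0.3007 = 2.186 V.
V_B = V_A × 0.3924 = 0.8579 V.

V_B ≈ 0.858 V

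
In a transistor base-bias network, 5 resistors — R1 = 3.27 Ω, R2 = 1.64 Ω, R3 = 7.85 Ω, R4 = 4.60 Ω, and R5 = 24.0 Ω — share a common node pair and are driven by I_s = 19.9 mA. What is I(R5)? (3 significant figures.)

I ≈ 0.637 mA

Conductances: ΣG = 1/3.27 + 1/1.64 + 1/7.85 + 1/4.60 + 1/24.0 = 1.302 (1/Ω).
Current divider: I(R5) = I_s · G_k/ΣG = 19.9 × (0.04167/1.302) = 19.9 × 0.03200 = 0.6368 mA.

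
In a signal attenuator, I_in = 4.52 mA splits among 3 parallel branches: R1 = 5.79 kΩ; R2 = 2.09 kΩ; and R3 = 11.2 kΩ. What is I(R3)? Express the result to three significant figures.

I ≈ 0.545 mA

Conductances: ΣG = 1/5.79 + 1/2.09 + 1/11.2 = 0.7405 (1/kΩ).
R3 takes the fraction G_k/ΣG = 0.08929/0.7405 = 0.1206, so I = 4.52 × 0.1206 = 0.5450 mA.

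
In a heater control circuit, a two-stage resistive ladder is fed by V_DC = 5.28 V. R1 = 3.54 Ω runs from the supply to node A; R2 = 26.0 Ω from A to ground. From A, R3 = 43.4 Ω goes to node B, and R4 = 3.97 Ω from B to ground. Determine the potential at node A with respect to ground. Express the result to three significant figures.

V_A ≈ 4.36 V

Node A sees R2 in parallel with the series input of stage 2, R3 + R4 = 47.37 Ω.
Effective lower resistance at A: R2 ‖ 47.37 = 16.79 Ω.
So V_A = 5.28 × 0.8258 = 4.360 V.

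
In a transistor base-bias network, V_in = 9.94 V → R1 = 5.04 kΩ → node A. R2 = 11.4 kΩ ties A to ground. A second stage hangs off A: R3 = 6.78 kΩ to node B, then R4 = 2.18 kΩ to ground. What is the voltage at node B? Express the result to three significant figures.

Node A sees R2 in parallel with the series input of stage 2, R3 + R4 = 8.960 kΩ.
R2 ‖ (R3+R4) = 5.017 kΩ.
V_A = 9.94 × 5.017/(5.04 + 5.017) = 4.959 V.
Stage 2 is unloaded, so V_B = V_A · R4/(R3+R4) = 4.959 × 2.18/8.960 = 1.206 V.

V_B ≈ 1.21 V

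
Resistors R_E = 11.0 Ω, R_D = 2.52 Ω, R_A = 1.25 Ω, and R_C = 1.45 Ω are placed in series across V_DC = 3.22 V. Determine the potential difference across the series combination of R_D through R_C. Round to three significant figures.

V ≈ 1.04 V

ΣR = 11.0 + 2.52 + 1.25 + 1.45 = 16.22 Ω.
R_{R_D..R_C} = 2.52 + 1.25 + 1.45 = 5.220 Ω.
Voltage divider: V = V_DC · (5.220 / 16.22) = 3.22 × 0.3218 = 1.036 V.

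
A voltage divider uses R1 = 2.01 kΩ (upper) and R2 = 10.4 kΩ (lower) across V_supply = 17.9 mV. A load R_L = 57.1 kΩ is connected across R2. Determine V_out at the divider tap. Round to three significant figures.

V_out ≈ 14.6 mV

The load sits in parallel with R2, giving an effective lower resistance R2' = R2·R_L/(R2+R_L) = 8.798 kΩ.
Now apply the divider: V_out = 17.9 × 0.8140 = 14.57 mV.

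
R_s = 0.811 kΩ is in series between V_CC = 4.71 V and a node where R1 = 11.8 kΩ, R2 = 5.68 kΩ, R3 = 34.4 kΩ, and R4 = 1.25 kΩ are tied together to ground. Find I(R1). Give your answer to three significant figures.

Equivalent of the parallel group: R_p = 0.9175 kΩ.
V_A by voltage divider: V_A = 4.71 × 0.9175/(0.811 + 0.9175) = 2.500 V.
Branch current I = V_A/R1 = 2.500/11.8 = 0.2119 mA.

I ≈ 0.212 mA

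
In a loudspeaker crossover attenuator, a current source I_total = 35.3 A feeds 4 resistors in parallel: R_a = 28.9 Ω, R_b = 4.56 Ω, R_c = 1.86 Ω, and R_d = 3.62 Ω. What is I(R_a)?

ΣG = 1/28.9 + 1/4.56 + 1/1.86 + 1/3.62 = 1.068.
R_a takes the fraction G_k/ΣG = 0.03460/1.068 = 0.03241, so I = 35.3 × 0.03241 = 1.144 A.

I ≈ 1.14 A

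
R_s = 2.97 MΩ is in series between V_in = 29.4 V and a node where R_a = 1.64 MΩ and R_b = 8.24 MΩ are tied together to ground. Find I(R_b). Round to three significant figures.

Parallel bank: R_p = 1/(1/1.64 + 1/8.24) = 1.368 MΩ.
Node voltage V_A = V_in · R_p/(R_s + R_p) = 29.4 × 0.3153 = 9.270 V.
Branch current I = V_A/R_b = 9.270/8.24 = 1.125 µA.
(Equivalently: I_total = 6.778 µA, then current-divider fraction G_k/ΣG = 0.1660.)

I ≈ 1.13 µA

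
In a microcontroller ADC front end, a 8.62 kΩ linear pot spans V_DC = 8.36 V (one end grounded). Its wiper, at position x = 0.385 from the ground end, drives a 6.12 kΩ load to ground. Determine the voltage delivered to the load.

V_out ≈ 2.41 V

Lower segment x·R_p = 3.319 kΩ; upper segment (1−x)·R_p = 5.301 kΩ.
Lower segment in parallel with the load: 3.319 ‖ 6.12 = 2.152 kΩ.
V_out = 8.36 × 2.152/(5.301 + 2.152) = 2.414 V.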